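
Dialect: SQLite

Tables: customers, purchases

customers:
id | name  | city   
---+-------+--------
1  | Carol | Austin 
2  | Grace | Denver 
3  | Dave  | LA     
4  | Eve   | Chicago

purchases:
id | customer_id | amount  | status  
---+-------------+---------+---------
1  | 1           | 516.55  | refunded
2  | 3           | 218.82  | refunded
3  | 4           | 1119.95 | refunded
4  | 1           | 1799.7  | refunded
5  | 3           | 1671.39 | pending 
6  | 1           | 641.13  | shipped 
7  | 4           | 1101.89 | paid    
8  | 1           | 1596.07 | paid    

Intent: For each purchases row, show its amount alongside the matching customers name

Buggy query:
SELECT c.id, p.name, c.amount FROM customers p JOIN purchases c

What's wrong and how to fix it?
Bug: JOIN with no ON clause produces a cartesian product; every purchases row pairs with every customers row

Fix: Add ON c.customer_id = p.id to the JOIN

Corrected query:
SELECT c.id, p.name, c.amount FROM customers p JOIN purchases c ON c.customer_id = p.id

Result:
id | name  | amount 
---+-------+--------
1  | Carol | 516.55 
2  | Dave  | 218.82 
3  | Eve   | 1119.95
4  | Carol | 1799.7 
5  | Dave  | 1671.39
6  | Carol | 641.13 
7  | Eve   | 1101.89
8  | Carol | 1596.07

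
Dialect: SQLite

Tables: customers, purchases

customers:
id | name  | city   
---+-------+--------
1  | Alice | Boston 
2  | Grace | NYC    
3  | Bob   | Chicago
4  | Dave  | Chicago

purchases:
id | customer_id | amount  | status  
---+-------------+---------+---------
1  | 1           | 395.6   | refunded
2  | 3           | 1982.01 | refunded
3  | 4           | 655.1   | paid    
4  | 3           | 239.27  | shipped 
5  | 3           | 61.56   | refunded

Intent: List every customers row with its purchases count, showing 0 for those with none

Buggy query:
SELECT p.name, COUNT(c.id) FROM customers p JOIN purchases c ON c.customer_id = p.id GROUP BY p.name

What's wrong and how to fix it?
Bug: INNER JOIN drops customers rows that have no matching purchases rows

Fix: Switch to LEFT JOIN to retain unmatched parent rows

Corrected query:
SELECT p.name, COUNT(c.id) FROM customers p LEFT JOIN purchases c ON c.customer_id = p.id GROUP BY p.name

Result:
name  | COUNT(c.id)
------+------------
Alice | 1          
Bob   | 3          
Dave  | 1          
Grace | 0          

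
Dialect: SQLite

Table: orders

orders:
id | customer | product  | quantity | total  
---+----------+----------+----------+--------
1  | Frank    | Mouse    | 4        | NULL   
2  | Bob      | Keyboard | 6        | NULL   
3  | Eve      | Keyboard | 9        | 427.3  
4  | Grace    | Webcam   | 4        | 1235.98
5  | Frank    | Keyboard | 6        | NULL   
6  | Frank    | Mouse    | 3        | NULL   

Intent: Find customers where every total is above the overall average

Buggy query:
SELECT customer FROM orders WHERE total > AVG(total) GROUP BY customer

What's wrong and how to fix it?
Bug: AVG() is an aggregate; it can't sit directly in WHERE

Fix: Use a subquery for AVG and a HAVING MIN(...) filter so the condition holds for every row in the group

Corrected query:
SELECT customer FROM orders GROUP BY customer HAVING MIN(total) > (SELECT AVG(total) FROM orders)

Result:
customer
--------
Grace   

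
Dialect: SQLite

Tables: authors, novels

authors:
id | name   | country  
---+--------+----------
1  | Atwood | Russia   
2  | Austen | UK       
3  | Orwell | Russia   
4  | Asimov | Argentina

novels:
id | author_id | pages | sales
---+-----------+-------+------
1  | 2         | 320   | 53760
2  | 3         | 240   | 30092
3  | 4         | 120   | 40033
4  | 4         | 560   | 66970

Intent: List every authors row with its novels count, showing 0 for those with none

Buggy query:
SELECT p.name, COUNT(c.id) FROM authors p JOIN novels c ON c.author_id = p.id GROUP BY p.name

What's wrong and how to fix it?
Bug: An inner join excludes parents with zero children

Fix: Switch to LEFT JOIN to retain unmatched parent rows

Corrected query:
SELECT p.name, COUNT(c.id) FROM authors p LEFT JOIN novels c ON c.author_id = p.id GROUP BY p.name

Result:
name   | COUNT(c.id)
-------+------------
Asimov | 2          
Atwood | 0          
Austen | 1          
Orwell | 1          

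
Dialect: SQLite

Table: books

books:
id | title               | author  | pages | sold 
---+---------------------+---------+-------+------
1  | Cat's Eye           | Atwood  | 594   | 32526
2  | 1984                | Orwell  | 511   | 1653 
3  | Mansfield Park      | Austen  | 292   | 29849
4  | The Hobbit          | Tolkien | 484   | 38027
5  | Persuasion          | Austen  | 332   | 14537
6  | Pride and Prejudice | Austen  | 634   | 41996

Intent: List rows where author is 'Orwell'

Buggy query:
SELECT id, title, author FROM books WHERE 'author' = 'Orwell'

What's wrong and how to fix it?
Bug: Single quotes denote string literals in SQL; the column name is being compared as a constant string

Fix: Reference the column as author without single quotes

Corrected query:
SELECT id, title, author FROM books WHERE author = 'Orwell'

Result:
id | title | author
---+-------+-------
2  | 1984  | Orwell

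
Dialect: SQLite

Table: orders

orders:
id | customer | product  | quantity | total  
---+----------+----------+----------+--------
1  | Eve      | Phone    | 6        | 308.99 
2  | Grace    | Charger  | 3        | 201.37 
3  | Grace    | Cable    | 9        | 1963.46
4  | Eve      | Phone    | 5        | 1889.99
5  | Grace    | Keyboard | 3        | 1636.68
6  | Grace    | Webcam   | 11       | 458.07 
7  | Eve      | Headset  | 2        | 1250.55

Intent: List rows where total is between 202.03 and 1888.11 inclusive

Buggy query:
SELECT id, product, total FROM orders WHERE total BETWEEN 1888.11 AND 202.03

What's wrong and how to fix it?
Bug: The bounds are reversed; BETWEEN a AND b requires a <= b to match anything

Fix: Write BETWEEN 202.03 AND 1888.11

Corrected query:
SELECT id, product, total FROM orders WHERE total BETWEEN 202.03 AND 1888.11

Result:
id | product  | total  
---+----------+--------
1  | Phone    | 308.99 
5  | Keyboard | 1636.68
6  | Webcam   | 458.07 
7  | Headset  | 1250.55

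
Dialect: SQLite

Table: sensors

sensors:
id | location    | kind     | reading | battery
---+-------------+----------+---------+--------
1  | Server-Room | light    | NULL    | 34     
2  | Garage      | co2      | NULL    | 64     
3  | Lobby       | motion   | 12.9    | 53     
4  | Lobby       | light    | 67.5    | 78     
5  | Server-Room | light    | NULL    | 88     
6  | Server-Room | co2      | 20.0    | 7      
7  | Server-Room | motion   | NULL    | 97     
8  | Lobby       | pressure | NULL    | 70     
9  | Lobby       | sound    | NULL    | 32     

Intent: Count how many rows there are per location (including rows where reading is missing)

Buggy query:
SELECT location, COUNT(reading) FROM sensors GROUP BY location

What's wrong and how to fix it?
Bug: COUNT(reading) skips NULLs, so groups with missing reading are undercounted

Fix: Replace COUNT(reading) with COUNT(*)

Corrected query:
SELECT location, COUNT(*) FROM sensors GROUP BY location

Result:
location    | COUNT(*)
------------+---------
Garage      | 1       
Lobby       | 4       
Server-Room | 4       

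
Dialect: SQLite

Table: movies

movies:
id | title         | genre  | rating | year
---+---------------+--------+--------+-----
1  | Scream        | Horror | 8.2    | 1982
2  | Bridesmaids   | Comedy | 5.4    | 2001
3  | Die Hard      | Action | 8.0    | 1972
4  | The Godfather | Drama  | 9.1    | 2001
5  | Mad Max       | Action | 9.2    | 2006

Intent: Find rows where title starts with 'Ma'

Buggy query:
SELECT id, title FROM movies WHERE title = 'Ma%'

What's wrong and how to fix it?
Bug: '=' compares the literal string including the % character; pattern matching needs LIKE

Fix: Use LIKE for wildcard pattern matching

Corrected query:
SELECT id, title FROM movies WHERE title LIKE 'Ma%'

Result:
id | title  
---+--------
5  | Mad Max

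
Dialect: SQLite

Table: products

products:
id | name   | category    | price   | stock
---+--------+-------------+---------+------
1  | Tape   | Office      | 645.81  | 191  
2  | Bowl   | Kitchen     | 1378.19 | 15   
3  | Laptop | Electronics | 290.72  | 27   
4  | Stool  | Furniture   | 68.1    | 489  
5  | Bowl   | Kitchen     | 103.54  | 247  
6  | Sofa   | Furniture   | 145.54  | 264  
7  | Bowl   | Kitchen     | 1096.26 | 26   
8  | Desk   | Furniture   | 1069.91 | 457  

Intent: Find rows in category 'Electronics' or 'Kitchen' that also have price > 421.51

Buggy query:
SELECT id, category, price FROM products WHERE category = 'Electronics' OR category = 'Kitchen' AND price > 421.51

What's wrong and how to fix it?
Bug: Without parentheses, AND is evaluated before OR, so the price filter only applies to the 'Kitchen' branch

Fix: Group the OR with parentheses (or use IN), then AND the threshold

Corrected query:
SELECT id, category, price FROM products WHERE (category = 'Electronics' OR category = 'Kitchen') AND price > 421.51

Result:
id | category | price  
---+----------+--------
2  | Kitchen  | 1378.19
7  | Kitchen  | 1096.26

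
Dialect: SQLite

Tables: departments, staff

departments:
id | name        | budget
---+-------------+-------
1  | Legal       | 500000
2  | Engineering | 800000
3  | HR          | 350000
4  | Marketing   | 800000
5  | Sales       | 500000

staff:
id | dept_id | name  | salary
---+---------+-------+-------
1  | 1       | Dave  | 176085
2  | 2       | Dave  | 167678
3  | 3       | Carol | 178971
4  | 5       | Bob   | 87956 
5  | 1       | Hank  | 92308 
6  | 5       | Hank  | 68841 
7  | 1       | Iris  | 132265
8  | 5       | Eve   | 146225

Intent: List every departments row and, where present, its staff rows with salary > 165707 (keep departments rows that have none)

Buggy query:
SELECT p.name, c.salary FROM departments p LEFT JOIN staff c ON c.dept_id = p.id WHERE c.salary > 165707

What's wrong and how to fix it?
Bug: Filtering c.salary in WHERE discards the NULL rows produced by LEFT JOIN, turning it into an inner join

Fix: Put 'c.salary > 165707' in the JOIN's ON clause instead of WHERE

Corrected query:
SELECT p.name, c.salary FROM departments p LEFT JOIN staff c ON c.dept_id = p.id AND c.salary > 165707

Result:
name        | salary
------------+-------
Legal       | 176085
Engineering | 167678
HR          | 178971
Marketing   | NULL  
Sales       | NULL  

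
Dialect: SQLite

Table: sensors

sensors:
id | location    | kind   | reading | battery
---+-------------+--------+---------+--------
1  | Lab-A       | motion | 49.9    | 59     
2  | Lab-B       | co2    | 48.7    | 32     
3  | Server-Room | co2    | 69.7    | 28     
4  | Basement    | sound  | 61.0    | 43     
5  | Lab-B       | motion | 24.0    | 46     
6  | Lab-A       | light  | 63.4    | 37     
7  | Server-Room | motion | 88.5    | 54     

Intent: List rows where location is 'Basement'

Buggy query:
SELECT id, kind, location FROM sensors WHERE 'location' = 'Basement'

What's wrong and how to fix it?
Bug: Single quotes denote string literals in SQL; the column name is being compared as a constant string

Fix: Remove the quotes around the column name (or use double quotes for an identifier)

Corrected query:
SELECT id, kind, location FROM sensors WHERE location = 'Basement'

Result:
id | kind  | location
---+-------+---------
4  | sound | Basement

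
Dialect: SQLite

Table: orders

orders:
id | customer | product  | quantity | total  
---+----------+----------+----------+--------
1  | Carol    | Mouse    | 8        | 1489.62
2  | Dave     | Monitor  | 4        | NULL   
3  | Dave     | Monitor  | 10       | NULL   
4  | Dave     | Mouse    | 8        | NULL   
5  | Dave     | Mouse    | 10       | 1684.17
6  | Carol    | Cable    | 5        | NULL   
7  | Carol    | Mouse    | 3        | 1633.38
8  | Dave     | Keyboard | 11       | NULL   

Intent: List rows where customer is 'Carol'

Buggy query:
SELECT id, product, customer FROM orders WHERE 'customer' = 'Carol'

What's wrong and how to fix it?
Bug: Single quotes denote string literals in SQL; the column name is being compared as a constant string

Fix: Reference the column as customer without single quotes

Corrected query:
SELECT id, product, customer FROM orders WHERE customer = 'Carol'

Result:
id | product | customer
---+---------+---------
1  | Mouse   | Carol   
6  | Cable   | Carol   
7  | Mouse   | Carol   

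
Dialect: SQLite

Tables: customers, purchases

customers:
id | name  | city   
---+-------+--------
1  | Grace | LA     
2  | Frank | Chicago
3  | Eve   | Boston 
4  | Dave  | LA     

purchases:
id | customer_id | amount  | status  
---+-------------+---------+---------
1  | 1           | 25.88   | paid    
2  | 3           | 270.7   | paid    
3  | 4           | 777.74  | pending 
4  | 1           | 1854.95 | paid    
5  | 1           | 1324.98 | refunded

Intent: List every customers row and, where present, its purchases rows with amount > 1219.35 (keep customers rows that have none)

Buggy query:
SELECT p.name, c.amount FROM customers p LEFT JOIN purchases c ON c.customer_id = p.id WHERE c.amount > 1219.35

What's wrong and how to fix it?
Bug: Filtering c.amount in WHERE discards the NULL rows produced by LEFT JOIN, turning it into an inner join

Fix: Put 'c.amount > 1219.35' in the JOIN's ON clause instead of WHERE

Corrected query:
SELECT p.name, c.amount FROM customers p LEFT JOIN purchases c ON c.customer_id = p.id AND c.amount > 1219.35

Result:
name  | amount 
------+--------
Grace | 1324.98
Grace | 1854.95
Frank | NULL   
Eve   | NULL   
Dave  | NULL   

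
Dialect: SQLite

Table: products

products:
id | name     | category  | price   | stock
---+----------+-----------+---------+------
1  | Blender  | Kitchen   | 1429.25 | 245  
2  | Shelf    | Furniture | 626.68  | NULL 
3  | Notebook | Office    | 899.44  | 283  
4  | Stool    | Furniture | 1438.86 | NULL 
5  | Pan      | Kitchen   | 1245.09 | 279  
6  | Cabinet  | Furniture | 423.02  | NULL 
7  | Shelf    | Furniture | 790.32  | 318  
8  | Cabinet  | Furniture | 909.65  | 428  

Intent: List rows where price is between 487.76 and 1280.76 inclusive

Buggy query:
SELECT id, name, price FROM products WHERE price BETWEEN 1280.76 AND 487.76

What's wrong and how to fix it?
Bug: The bounds are reversed; BETWEEN a AND b requires a <= b to match anything

Fix: Swap the bounds so the smaller value comes first

Corrected query:
SELECT id, name, price FROM products WHERE price BETWEEN 487.76 AND 1280.76

Result:
id | name     | price  
---+----------+--------
2  | Shelf    | 626.68 
3  | Notebook | 899.44 
5  | Pan      | 1245.09
7  | Shelf    | 790.32 
8  | Cabinet  | 909.65 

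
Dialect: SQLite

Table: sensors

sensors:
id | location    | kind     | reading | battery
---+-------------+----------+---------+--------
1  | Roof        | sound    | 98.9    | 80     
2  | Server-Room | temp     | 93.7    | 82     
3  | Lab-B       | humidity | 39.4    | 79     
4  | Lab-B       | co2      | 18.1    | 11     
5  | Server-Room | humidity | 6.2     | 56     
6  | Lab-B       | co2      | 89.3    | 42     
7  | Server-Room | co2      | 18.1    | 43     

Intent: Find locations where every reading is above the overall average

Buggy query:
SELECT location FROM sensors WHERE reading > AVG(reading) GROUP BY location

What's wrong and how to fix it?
Bug: AVG() is an aggregate; it can't sit directly in WHERE

Fix: Use a subquery for AVG and a HAVING MIN(...) filter so the condition holds for every row in the group

Corrected query:
SELECT location FROM sensors GROUP BY location HAVING MIN(reading) > (SELECT AVG(reading) FROM sensors)

Result:
location
--------
Roof    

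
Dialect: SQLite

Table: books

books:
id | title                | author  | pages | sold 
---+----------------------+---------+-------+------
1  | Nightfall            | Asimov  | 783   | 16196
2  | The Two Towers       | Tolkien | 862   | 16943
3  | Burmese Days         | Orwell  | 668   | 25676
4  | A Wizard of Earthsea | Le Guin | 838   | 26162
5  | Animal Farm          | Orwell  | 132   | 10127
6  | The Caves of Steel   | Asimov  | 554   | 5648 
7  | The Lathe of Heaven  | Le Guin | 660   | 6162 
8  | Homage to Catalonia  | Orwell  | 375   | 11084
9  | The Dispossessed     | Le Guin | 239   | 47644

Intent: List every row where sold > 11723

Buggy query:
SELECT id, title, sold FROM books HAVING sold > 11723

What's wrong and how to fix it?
Bug: This is a non-aggregate query (no GROUP BY, no aggregates), so in SQLite the HAVING clause is invalid here; a row-level condition belongs in WHERE

Fix: Use WHERE for row-level filtering

Corrected query:
SELECT id, title, sold FROM books WHERE sold > 11723

Result:
id | title                | sold 
---+----------------------+------
1  | Nightfall            | 16196
2  | The Two Towers       | 16943
3  | Burmese Days         | 25676
4  | A Wizard of Earthsea | 26162
9  | The Dispossessed     | 47644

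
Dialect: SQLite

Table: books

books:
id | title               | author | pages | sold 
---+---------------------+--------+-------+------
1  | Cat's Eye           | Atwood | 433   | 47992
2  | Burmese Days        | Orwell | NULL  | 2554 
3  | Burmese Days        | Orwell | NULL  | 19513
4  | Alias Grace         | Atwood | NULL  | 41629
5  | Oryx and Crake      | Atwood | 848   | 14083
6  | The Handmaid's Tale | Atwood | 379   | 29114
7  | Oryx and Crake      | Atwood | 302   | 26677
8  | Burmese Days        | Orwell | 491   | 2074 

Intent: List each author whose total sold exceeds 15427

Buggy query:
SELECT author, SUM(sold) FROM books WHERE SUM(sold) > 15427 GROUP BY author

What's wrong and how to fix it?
Bug: SUM(sold) is an aggregate, but WHERE filters rows before aggregation

Fix: Use HAVING (which filters groups after aggregation) instead of WHERE

Corrected query:
SELECT author, SUM(sold) FROM books GROUP BY author HAVING SUM(sold) > 15427

Result:
author | SUM(sold)
-------+----------
Atwood | 159495   
Orwell | 24141    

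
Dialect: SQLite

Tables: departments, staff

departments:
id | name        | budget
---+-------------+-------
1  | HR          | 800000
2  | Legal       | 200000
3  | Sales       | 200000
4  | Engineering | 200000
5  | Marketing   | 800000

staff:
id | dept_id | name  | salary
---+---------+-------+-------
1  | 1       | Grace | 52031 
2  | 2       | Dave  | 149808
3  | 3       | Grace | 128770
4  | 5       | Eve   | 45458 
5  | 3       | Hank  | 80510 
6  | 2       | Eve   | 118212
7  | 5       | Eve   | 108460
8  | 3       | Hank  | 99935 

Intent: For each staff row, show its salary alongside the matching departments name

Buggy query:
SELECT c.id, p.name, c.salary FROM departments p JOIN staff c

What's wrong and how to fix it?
Bug: JOIN with no ON clause produces a cartesian product; every staff row pairs with every departments row

Fix: Add ON c.dept_id = p.id to the JOIN

Corrected query:
SELECT c.id, p.name, c.salary FROM departments p JOIN staff c ON c.dept_id = p.id

Result:
id | name      | salary
---+-----------+-------
1  | HR        | 52031 
2  | Legal     | 149808
3  | Sales     | 128770
4  | Marketing | 45458 
5  | Sales     | 80510 
6  | Legal     | 118212
7  | Marketing | 108460
8  | Sales     | 99935 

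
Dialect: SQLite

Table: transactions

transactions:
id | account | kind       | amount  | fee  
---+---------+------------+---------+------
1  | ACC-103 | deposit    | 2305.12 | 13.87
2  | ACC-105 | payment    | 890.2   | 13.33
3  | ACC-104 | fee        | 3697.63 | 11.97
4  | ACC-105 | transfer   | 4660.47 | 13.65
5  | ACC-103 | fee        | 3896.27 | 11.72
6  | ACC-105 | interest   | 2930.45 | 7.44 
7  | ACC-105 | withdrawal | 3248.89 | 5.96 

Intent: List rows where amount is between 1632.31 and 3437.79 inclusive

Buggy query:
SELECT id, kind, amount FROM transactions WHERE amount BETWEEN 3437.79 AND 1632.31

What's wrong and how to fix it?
Bug: BETWEEN expects the lower bound first; with 3437.79 AND 1632.31 the range is empty

Fix: Write BETWEEN 1632.31 AND 3437.79

Corrected query:
SELECT id, kind, amount FROM transactions WHERE amount BETWEEN 1632.31 AND 3437.79

Result:
id | kind       | amount 
---+------------+--------
1  | deposit    | 2305.12
6  | interest   | 2930.45
7  | withdrawal | 3248.89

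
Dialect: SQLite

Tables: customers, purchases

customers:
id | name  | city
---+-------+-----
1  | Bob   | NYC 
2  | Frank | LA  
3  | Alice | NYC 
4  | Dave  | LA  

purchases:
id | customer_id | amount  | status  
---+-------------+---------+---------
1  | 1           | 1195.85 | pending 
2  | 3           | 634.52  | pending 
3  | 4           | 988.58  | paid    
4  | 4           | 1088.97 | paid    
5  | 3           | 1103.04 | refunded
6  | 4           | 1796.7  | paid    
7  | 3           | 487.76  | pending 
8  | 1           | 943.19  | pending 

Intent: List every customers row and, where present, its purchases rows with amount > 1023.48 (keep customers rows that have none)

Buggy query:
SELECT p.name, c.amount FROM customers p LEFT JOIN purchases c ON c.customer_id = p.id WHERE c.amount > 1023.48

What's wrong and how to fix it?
Bug: Filtering c.amount in WHERE discards the NULL rows produced by LEFT JOIN, turning it into an inner join

Fix: Move the right-table condition into the ON clause so unmatched parents are kept

Corrected query:
SELECT p.name, c.amount FROM customers p LEFT JOIN purchases c ON c.customer_id = p.id AND c.amount > 1023.48

Result:
name  | amount 
------+--------
Bob   | 1195.85
Frank | NULL   
Alice | 1103.04
Dave  | 1088.97
Dave  | 1796.7 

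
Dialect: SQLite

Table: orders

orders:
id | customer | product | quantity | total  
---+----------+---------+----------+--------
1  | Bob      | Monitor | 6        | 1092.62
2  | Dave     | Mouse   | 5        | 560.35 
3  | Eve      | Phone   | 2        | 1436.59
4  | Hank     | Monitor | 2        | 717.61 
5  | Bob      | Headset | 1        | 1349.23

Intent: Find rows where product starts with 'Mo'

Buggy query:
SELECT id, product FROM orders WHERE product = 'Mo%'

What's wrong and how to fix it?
Bug: Wildcards only work with LIKE; '=' treats '%' as a literal character

Fix: Replace '=' with LIKE so 'Mo%' is treated as a pattern

Corrected query:
SELECT id, product FROM orders WHERE product LIKE 'Mo%'

Result:
id | product
---+--------
1  | Monitor
2  | Mouse  
4  | Monitor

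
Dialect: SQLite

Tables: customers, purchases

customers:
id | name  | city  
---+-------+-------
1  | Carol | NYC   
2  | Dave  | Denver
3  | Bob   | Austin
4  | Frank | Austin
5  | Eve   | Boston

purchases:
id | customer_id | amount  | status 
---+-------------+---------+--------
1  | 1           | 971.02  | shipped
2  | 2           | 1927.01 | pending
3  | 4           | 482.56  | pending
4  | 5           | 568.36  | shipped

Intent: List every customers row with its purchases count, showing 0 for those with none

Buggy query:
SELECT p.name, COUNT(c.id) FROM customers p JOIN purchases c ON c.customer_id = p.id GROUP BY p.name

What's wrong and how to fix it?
Bug: INNER JOIN drops customers rows that have no matching purchases rows

Fix: Switch to LEFT JOIN to retain unmatched parent rows

Corrected query:
SELECT p.name, COUNT(c.id) FROM customers p LEFT JOIN purchases c ON c.customer_id = p.id GROUP BY p.name

Result:
name  | COUNT(c.id)
------+------------
Bob   | 0          
Carol | 1          
Dave  | 1          
Eve   | 1          
Frank | 1          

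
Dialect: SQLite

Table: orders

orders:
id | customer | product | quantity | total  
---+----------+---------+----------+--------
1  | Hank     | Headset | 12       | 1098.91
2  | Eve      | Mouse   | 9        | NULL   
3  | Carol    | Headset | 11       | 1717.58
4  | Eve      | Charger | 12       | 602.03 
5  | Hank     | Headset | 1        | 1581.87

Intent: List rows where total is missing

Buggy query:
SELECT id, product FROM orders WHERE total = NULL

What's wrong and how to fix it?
Bug: '= NULL' is always unknown in SQL three-valued logic, so no rows match

Fix: Replace '= NULL' with 'IS NULL'

Corrected query:
SELECT id, product FROM orders WHERE total IS NULL

Result:
id | product
---+--------
2  | Mouse  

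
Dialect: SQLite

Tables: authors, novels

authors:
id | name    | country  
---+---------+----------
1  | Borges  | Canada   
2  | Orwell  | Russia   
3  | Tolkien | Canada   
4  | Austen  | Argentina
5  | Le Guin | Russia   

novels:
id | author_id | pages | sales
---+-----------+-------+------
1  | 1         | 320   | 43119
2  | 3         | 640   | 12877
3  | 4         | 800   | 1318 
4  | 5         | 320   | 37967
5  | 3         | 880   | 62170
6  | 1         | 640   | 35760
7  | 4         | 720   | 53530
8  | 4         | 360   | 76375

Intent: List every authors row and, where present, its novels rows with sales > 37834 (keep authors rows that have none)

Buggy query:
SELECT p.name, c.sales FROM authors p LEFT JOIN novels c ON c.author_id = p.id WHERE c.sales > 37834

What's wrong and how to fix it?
Bug: A WHERE condition on the right-hand table after LEFT JOIN drops unmatched parents

Fix: Put 'c.sales > 37834' in the JOIN's ON clause instead of WHERE

Corrected query:
SELECT p.name, c.sales FROM authors p LEFT JOIN novels c ON c.author_id = p.id AND c.sales > 37834

Result:
name    | sales
--------+------
Borges  | 43119
Orwell  | NULL 
Tolkien | 62170
Austen  | 53530
Austen  | 76375
Le Guin | 37967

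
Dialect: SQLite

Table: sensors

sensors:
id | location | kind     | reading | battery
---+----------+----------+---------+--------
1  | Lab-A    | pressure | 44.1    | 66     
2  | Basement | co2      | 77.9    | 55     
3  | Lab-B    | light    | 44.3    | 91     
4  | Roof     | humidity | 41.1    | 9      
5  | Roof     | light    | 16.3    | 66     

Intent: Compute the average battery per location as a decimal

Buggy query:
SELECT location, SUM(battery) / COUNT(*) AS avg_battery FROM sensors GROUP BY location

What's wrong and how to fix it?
Bug: SUM(battery) and COUNT(*) are both integers; the division truncates the fractional part

Fix: Multiply by 1.0 (or CAST to REAL) to force floating-point division

Corrected query:
SELECT location, SUM(battery) * 1.0 / COUNT(*) AS avg_battery FROM sensors GROUP BY location

Result:
location | avg_battery
---------+------------
Basement | 55         
Lab-A    | 66         
Lab-B    | 91         
Roof     | 37.5       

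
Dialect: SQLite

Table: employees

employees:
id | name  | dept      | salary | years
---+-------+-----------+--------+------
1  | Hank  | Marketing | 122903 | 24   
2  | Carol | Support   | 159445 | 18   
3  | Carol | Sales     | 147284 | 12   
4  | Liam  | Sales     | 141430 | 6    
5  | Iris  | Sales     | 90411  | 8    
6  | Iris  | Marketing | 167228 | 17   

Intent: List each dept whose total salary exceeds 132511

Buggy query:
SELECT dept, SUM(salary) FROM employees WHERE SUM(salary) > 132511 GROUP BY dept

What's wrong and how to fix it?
Bug: SUM(salary) is an aggregate, but WHERE filters rows before aggregation

Fix: Use HAVING (which filters groups after aggregation) instead of WHERE

Corrected query:
SELECT dept, SUM(salary) FROM employees GROUP BY dept HAVING SUM(salary) > 132511

Result:
dept      | SUM(salary)
----------+------------
Marketing | 290131     
Sales     | 379125     
Support   | 159445     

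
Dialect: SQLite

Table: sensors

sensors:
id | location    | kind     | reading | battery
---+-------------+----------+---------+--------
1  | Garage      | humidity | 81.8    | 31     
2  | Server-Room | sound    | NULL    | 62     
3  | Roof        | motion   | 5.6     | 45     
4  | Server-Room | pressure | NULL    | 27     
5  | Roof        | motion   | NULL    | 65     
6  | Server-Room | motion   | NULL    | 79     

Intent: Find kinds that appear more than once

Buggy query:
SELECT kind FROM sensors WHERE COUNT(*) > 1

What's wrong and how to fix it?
Bug: COUNT(*) is an aggregate and cannot be used in WHERE

Fix: GROUP BY kind, then filter groups with HAVING COUNT(*) > 1

Corrected query:
SELECT kind FROM sensors GROUP BY kind HAVING COUNT(*) > 1

Result:
kind  
------
motion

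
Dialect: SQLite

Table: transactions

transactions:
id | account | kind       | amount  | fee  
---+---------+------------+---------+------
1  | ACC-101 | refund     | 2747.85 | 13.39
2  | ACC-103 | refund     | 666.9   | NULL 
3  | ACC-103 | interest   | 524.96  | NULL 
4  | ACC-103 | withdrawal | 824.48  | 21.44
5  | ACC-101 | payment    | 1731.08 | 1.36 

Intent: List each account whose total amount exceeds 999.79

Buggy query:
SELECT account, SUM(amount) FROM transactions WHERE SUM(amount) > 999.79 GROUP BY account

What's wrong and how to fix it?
Bug: SUM(amount) is an aggregate, but WHERE filters rows before aggregation

Fix: Use HAVING (which filters groups after aggregation) instead of WHERE

Corrected query:
SELECT account, SUM(amount) FROM transactions GROUP BY account HAVING SUM(amount) > 999.79

Result:
account | SUM(amount)
--------+------------
ACC-101 | 4478.93    
ACC-103 | 2016.34    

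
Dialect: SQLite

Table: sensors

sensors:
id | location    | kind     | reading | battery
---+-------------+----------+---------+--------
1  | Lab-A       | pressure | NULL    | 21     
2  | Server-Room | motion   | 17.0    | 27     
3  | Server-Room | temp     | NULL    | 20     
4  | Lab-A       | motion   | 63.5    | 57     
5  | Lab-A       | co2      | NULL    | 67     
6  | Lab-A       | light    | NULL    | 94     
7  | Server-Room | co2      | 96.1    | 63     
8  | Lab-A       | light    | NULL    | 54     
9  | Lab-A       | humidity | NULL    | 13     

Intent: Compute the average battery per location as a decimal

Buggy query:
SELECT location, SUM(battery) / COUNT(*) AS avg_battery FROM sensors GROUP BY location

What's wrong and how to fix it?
Bug: SUM(battery) and COUNT(*) are both integers; the division truncates the fractional part

Fix: Cast one side to REAL so the division keeps the fractional part

Corrected query:
SELECT location, SUM(battery) * 1.0 / COUNT(*) AS avg_battery FROM sensors GROUP BY location

Result:
location    | avg_battery
------------+------------
Lab-A       | 51         
Server-Room | 36.666667  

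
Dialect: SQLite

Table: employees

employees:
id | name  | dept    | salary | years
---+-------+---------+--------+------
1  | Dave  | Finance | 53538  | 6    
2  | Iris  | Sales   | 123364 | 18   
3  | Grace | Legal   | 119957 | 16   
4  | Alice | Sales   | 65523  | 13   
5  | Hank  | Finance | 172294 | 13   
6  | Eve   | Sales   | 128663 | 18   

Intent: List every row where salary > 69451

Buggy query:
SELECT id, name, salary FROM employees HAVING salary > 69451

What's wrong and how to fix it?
Bug: HAVING filters the output of aggregation, but this query has no GROUP BY and no aggregate functions, so SQLite rejects it (HAVING clause on a non-aggregate query); the condition here is per row

Fix: Use WHERE for row-level filtering

Corrected query:
SELECT id, name, salary FROM employees WHERE salary > 69451

Result:
id | name  | salary
---+-------+-------
2  | Iris  | 123364
3  | Grace | 119957
5  | Hank  | 172294
6  | Eve   | 128663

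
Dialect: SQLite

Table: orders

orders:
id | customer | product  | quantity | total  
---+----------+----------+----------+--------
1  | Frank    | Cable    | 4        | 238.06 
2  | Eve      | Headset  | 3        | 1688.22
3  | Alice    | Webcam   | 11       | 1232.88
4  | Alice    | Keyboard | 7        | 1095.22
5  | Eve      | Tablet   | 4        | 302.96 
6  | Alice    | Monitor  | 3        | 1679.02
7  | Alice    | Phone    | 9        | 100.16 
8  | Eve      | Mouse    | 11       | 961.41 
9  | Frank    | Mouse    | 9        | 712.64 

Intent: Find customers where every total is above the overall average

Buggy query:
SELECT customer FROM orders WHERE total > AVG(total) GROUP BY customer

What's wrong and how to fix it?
Bug: WHERE evaluates per row before aggregation, so AVG() is unavailable

Fix: Use a subquery for AVG and a HAVING MIN(...) filter so the condition holds for every row in the group

Corrected query:
SELECT customer FROM orders GROUP BY customer HAVING MIN(total) > (SELECT AVG(total) FROM orders)

Result:
(no rows)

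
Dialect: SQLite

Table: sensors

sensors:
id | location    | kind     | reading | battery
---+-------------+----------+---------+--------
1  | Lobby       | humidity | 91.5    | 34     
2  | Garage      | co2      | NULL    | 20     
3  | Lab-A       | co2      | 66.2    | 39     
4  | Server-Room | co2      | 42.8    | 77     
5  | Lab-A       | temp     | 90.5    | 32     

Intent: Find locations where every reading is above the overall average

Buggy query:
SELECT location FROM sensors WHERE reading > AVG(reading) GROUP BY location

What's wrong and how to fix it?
Bug: AVG() is an aggregate; it can't sit directly in WHERE

Fix: Use a subquery for AVG and a HAVING MIN(...) filter so the condition holds for every row in the group

Corrected query:
SELECT location FROM sensors GROUP BY location HAVING MIN(reading) > (SELECT AVG(reading) FROM sensors)

Result:
location
--------
Lobby   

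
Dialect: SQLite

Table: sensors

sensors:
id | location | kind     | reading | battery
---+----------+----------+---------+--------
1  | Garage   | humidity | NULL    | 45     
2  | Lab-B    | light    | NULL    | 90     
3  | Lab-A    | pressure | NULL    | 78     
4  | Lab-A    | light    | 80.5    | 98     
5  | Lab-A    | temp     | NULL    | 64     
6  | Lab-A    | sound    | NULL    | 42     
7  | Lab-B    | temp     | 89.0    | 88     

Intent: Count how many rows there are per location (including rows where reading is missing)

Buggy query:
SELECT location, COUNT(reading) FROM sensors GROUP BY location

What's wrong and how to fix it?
Bug: COUNT(reading) skips NULLs, so groups with missing reading are undercounted

Fix: Use COUNT(*) to count all rows regardless of NULL

Corrected query:
SELECT location, COUNT(*) FROM sensors GROUP BY location

Result:
location | COUNT(*)
---------+---------
Garage   | 1       
Lab-A    | 4       
Lab-B    | 2       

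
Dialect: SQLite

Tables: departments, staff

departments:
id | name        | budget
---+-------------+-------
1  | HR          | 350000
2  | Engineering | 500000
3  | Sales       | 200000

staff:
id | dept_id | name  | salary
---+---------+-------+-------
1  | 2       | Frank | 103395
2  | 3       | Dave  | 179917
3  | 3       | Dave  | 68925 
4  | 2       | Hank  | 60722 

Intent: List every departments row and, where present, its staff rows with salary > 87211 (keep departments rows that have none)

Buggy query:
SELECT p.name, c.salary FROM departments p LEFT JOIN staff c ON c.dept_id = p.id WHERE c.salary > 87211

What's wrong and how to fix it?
Bug: Filtering c.salary in WHERE discards the NULL rows produced by LEFT JOIN, turning it into an inner join

Fix: Put 'c.salary > 87211' in the JOIN's ON clause instead of WHERE

Corrected query:
SELECT p.name, c.salary FROM departments p LEFT JOIN staff c ON c.dept_id = p.id AND c.salary > 87211

Result:
name        | salary
------------+-------
HR          | NULL  
Engineering | 103395
Sales       | 179917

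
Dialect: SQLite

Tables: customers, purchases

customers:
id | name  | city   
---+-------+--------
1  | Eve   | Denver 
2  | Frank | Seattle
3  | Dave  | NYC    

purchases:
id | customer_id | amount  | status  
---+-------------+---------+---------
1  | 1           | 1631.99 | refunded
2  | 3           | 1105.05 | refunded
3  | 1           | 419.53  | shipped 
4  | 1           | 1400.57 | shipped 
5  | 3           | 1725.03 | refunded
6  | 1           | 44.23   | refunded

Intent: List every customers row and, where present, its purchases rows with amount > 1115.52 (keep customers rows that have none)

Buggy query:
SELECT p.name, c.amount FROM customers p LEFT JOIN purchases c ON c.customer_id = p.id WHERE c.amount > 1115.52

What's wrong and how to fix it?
Bug: A WHERE condition on the right-hand table after LEFT JOIN drops unmatched parents

Fix: Move the right-table condition into the ON clause so unmatched parents are kept

Corrected query:
SELECT p.name, c.amount FROM customers p LEFT JOIN purchases c ON c.customer_id = p.id AND c.amount > 1115.52

Result:
name  | amount 
------+--------
Eve   | 1400.57
Eve   | 1631.99
Frank | NULL   
Dave  | 1725.03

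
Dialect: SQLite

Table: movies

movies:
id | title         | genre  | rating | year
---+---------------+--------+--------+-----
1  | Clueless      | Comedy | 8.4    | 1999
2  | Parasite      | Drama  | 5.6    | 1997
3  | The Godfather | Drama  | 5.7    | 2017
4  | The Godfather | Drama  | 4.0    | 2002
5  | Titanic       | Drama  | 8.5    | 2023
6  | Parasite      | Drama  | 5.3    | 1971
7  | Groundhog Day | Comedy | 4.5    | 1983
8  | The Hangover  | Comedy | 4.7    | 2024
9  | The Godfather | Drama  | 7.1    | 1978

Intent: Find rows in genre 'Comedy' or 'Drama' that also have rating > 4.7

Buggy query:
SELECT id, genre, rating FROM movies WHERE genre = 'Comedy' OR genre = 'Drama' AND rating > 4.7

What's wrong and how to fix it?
Bug: Without parentheses, AND is evaluated before OR, so the rating filter only applies to the 'Drama' branch

Fix: Group the OR with parentheses (or use IN), then AND the threshold

Corrected query:
SELECT id, genre, rating FROM movies WHERE (genre = 'Comedy' OR genre = 'Drama') AND rating > 4.7

Result:
id | genre  | rating
---+--------+-------
1  | Comedy | 8.4   
2  | Drama  | 5.6   
3  | Drama  | 5.7   
5  | Drama  | 8.5   
6  | Drama  | 5.3   
9  | Drama  | 7.1   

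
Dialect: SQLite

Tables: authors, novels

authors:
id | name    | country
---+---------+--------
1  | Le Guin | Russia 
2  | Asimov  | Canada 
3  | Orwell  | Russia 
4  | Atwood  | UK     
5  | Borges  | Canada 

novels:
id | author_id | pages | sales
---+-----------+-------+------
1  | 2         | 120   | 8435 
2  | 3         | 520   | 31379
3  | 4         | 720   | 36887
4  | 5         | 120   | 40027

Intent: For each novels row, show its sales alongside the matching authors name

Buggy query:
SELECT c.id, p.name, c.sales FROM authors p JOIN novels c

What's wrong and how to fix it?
Bug: JOIN with no ON clause produces a cartesian product; every novels row pairs with every authors row

Fix: Add ON c.author_id = p.id to the JOIN

Corrected query:
SELECT c.id, p.name, c.sales FROM authors p JOIN novels c ON c.author_id = p.id

Result:
id | name   | sales
---+--------+------
1  | Asimov | 8435 
2  | Orwell | 31379
3  | Atwood | 36887
4  | Borges | 40027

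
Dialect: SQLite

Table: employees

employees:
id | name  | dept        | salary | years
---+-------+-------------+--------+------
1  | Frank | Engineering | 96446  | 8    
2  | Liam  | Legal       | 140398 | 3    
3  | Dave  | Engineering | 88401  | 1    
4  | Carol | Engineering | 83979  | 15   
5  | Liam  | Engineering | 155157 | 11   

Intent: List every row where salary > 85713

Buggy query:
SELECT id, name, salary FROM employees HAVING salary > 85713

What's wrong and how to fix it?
Bug: HAVING filters the output of aggregation, but this query has no GROUP BY and no aggregate functions, so SQLite rejects it (HAVING clause on a non-aggregate query); the condition here is per row

Fix: Use WHERE for row-level filtering

Corrected query:
SELECT id, name, salary FROM employees WHERE salary > 85713

Result:
id | name  | salary
---+-------+-------
1  | Frank | 96446 
2  | Liam  | 140398
3  | Dave  | 88401 
5  | Liam  | 155157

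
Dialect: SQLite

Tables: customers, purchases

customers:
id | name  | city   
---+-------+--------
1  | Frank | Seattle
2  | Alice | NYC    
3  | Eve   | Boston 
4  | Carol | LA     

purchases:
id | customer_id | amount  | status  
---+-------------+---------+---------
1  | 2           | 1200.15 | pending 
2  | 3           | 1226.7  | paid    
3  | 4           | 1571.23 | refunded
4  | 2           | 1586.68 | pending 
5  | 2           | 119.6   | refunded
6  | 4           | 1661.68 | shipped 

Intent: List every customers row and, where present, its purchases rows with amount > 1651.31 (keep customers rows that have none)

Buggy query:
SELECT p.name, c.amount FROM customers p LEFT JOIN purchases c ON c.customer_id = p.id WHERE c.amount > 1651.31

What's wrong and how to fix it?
Bug: Filtering c.amount in WHERE discards the NULL rows produced by LEFT JOIN, turning it into an inner join

Fix: Move the right-table condition into the ON clause so unmatched parents are kept

Corrected query:
SELECT p.name, c.amount FROM customers p LEFT JOIN purchases c ON c.customer_id = p.id AND c.amount > 1651.31

Result:
name  | amount 
------+--------
Frank | NULL   
Alice | NULL   
Eve   | NULL   
Carol | 1661.68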